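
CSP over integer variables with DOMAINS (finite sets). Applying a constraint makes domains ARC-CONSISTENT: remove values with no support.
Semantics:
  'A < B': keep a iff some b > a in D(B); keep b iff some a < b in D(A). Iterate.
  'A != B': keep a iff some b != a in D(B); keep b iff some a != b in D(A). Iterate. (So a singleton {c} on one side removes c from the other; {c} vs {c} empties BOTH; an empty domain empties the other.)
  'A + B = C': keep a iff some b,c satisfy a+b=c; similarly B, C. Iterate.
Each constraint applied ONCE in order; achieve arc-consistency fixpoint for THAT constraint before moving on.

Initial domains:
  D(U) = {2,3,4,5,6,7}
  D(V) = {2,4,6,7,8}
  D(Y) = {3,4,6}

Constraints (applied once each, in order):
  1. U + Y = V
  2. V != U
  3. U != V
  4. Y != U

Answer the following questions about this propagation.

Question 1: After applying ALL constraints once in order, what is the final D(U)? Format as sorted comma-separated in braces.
Constraint 1 (U + Y = V) on D(U)={2,3,4,5,6,7} D(Y)={3,4,6} D(V)={2,4,6,7,8}: U {2,3,4,5,6,7}->{2,3,4,5}; V {2,4,6,7,8}->{6,7,8}
Constraint 2 (V != U) on D(V)={6,7,8} D(U)={2,3,4,5}: no change
Constraint 3 (U != V) on D(U)={2,3,4,5} D(V)={6,7,8}: no change
Constraint 4 (Y != U) on D(Y)={3,4,6} D(U)={2,3,4,5}: no change
So after all 4 constraints: D(U) = {2,3,4,5}

Answer: {2,3,4,5}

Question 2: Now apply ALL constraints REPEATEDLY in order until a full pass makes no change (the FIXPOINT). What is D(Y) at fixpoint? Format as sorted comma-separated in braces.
pass 0 (initial): D(Y)={3,4,6}
pass 1: U {2,3,4,5,6,7}->{2,3,4,5}; V {2,4,6,7,8}->{6,7,8}
pass 2: no change
Fixpoint after 2 passes: D(Y) = {3,4,6}

Answer: {3,4,6}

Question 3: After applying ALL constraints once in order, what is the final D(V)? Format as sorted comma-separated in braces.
Answer: {6,7,8}

Derivation:
Constraint 1 (U + Y = V) on D(U)={2,3,4,5,6,7} D(Y)={3,4,6} D(V)={2,4,6,7,8}: U {2,3,4,5,6,7}->{2,3,4,5}; V {2,4,6,7,8}->{6,7,8}
Constraint 2 (V != U) on D(V)={6,7,8} D(U)={2,3,4,5}: no change
Constraint 3 (U != V) on D(U)={2,3,4,5} D(V)={6,7,8}: no change
Constraint 4 (Y != U) on D(Y)={3,4,6} D(U)={2,3,4,5}: no change
So after all 4 constraints: D(V) = {6,7,8}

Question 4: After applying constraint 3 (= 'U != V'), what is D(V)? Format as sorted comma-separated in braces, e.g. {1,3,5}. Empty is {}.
Constraint 1 (U + Y = V) on D(U)={2,3,4,5,6,7} D(Y)={3,4,6} D(V)={2,4,6,7,8}: U {2,3,4,5,6,7}->{2,3,4,5}; V {2,4,6,7,8}->{6,7,8}
Constraint 2 (V != U) on D(V)={6,7,8} D(U)={2,3,4,5}: no change
Constraint 3 (U != V) on D(U)={2,3,4,5} D(V)={6,7,8}: no change
So after constraint 3: D(V) = {6,7,8}

Answer: {6,7,8}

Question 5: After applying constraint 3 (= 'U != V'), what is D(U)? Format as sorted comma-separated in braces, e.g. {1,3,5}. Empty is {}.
Constraint 1 (U + Y = V) on D(U)={2,3,4,5,6,7} D(Y)={3,4,6} D(V)={2,4,6,7,8}: U {2,3,4,5,6,7}->{2,3,4,5}; V {2,4,6,7,8}->{6,7,8}
Constraint 2 (V != U) on D(V)={6,7,8} D(U)={2,3,4,5}: no change
Constraint 3 (U != V) on D(U)={2,3,4,5} D(V)={6,7,8}: no change
So after constraint 3: D(U) = {2,3,4,5}

Answer: {2,3,4,5}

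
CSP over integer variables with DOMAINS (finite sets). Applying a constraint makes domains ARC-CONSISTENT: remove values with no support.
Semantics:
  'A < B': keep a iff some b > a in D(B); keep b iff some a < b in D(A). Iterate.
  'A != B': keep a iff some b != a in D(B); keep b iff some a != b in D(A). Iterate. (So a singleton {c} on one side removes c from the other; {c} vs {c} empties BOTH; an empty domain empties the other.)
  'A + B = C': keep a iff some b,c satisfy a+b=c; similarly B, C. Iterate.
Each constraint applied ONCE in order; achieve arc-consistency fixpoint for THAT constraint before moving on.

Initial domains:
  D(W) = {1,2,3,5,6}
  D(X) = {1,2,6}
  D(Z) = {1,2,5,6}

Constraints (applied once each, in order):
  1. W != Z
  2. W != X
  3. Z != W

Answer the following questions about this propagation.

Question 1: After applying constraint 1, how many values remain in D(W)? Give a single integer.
Constraint 1 (W != Z) on D(W)={1,2,3,5,6} D(Z)={1,2,5,6}: no change
So after constraint 1: D(W)={1,2,3,5,6}, size = 5

Answer: 5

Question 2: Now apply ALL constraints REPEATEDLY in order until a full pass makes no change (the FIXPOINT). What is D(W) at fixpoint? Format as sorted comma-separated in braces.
Answer: {1,2,3,5,6}

Derivation:
pass 0 (initial): D(W)={1,2,3,5,6}
pass 1: no change
Fixpoint after 1 passes: D(W) = {1,2,3,5,6}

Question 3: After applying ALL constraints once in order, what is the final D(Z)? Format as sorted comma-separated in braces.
Constraint 1 (W != Z) on D(W)={1,2,3,5,6} D(Z)={1,2,5,6}: no change
Constraint 2 (W != X) on D(W)={1,2,3,5,6} D(X)={1,2,6}: no change
Constraint 3 (Z != W) on D(Z)={1,2,5,6} D(W)={1,2,3,5,6}: no change
So after all 3 constraints: D(Z) = {1,2,5,6}

Answer: {1,2,5,6}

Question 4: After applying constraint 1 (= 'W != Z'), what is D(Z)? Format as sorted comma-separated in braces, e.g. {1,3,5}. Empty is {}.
Constraint 1 (W != Z) on D(W)={1,2,3,5,6} D(Z)={1,2,5,6}: no change
So after constraint 1: D(Z) = {1,2,5,6}

Answer: {1,2,5,6}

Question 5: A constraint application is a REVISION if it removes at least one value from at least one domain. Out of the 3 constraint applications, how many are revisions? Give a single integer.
Constraint 1 (W != Z) on D(W)={1,2,3,5,6} D(Z)={1,2,5,6}: no change => not a revision
Constraint 2 (W != X) on D(W)={1,2,3,5,6} D(X)={1,2,6}: no change => not a revision
Constraint 3 (Z != W) on D(Z)={1,2,5,6} D(W)={1,2,3,5,6}: no change => not a revision
Total revisions = 0

Answer: 0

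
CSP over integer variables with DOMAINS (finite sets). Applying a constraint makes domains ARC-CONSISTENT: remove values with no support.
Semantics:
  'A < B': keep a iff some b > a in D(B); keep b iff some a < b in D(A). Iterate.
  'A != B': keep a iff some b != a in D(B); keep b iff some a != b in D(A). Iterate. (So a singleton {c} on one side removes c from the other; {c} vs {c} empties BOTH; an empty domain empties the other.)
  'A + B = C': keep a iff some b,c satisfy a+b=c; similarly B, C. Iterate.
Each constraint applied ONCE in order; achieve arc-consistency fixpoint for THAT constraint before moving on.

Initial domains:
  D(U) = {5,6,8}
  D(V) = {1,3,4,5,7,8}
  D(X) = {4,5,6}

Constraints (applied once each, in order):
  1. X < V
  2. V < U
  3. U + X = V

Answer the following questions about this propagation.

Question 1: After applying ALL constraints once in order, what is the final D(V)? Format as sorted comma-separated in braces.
Constraint 1 (X < V) on D(X)={4,5,6} D(V)={1,3,4,5,7,8}: V {1,3,4,5,7,8}->{5,7,8}
Constraint 2 (V < U) on D(V)={5,7,8} D(U)={5,6,8}: V {5,7,8}->{5,7}; U {5,6,8}->{6,8}
Constraint 3 (U + X = V) on D(U)={6,8} D(X)={4,5,6} D(V)={5,7}: U {6,8}->{}; X {4,5,6}->{}; V {5,7}->{}
So after all 3 constraints: D(V) = {}

Answer: {}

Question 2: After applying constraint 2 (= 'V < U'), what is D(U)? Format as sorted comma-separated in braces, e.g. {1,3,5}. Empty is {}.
Constraint 1 (X < V) on D(X)={4,5,6} D(V)={1,3,4,5,7,8}: V {1,3,4,5,7,8}->{5,7,8}
Constraint 2 (V < U) on D(V)={5,7,8} D(U)={5,6,8}: V {5,7,8}->{5,7}; U {5,6,8}->{6,8}
So after constraint 2: D(U) = {6,8}

Answer: {6,8}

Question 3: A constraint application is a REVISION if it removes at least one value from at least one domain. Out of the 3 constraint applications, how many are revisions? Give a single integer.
Answer: 3

Derivation:
Constraint 1 (X < V) on D(X)={4,5,6} D(V)={1,3,4,5,7,8}: V {1,3,4,5,7,8}->{5,7,8} => REVISION
Constraint 2 (V < U) on D(V)={5,7,8} D(U)={5,6,8}: V {5,7,8}->{5,7}; U {5,6,8}->{6,8} => REVISION
Constraint 3 (U + X = V) on D(U)={6,8} D(X)={4,5,6} D(V)={5,7}: U {6,8}->{}; X {4,5,6}->{}; V {5,7}->{} => REVISION
Total revisions = 3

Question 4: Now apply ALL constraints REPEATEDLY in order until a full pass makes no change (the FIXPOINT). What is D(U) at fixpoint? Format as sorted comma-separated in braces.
pass 0 (initial): D(U)={5,6,8}
pass 1: U {5,6,8}->{}; V {1,3,4,5,7,8}->{}; X {4,5,6}->{}
pass 2: no change
Fixpoint after 2 passes: D(U) = {}

Answer: {}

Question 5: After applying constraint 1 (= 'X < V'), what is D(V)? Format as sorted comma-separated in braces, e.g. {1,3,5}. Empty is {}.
Constraint 1 (X < V) on D(X)={4,5,6} D(V)={1,3,4,5,7,8}: V {1,3,4,5,7,8}->{5,7,8}
So after constraint 1: D(V) = {5,7,8}

Answer: {5,7,8}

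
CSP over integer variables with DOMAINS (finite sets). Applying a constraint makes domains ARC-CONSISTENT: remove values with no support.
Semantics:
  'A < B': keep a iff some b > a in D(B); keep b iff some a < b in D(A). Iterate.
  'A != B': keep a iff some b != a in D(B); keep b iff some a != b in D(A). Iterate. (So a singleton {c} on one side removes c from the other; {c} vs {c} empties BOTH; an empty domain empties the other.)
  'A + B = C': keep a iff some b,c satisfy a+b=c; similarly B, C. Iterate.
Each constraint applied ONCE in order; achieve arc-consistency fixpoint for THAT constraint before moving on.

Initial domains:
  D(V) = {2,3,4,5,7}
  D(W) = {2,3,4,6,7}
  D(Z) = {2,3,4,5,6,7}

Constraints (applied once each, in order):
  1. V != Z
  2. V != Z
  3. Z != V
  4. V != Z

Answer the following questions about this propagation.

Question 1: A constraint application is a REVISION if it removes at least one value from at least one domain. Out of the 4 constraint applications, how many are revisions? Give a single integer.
Constraint 1 (V != Z) on D(V)={2,3,4,5,7} D(Z)={2,3,4,5,6,7}: no change => not a revision
Constraint 2 (V != Z) on D(V)={2,3,4,5,7} D(Z)={2,3,4,5,6,7}: no change => not a revision
Constraint 3 (Z != V) on D(Z)={2,3,4,5,6,7} D(V)={2,3,4,5,7}: no change => not a revision
Constraint 4 (V != Z) on D(V)={2,3,4,5,7} D(Z)={2,3,4,5,6,7}: no change => not a revision
Total revisions = 0

Answer: 0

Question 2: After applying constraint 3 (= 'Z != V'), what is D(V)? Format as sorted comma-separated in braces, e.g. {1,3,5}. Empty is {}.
Answer: {2,3,4,5,7}

Derivation:
Constraint 1 (V != Z) on D(V)={2,3,4,5,7} D(Z)={2,3,4,5,6,7}: no change
Constraint 2 (V != Z) on D(V)={2,3,4,5,7} D(Z)={2,3,4,5,6,7}: no change
Constraint 3 (Z != V) on D(Z)={2,3,4,5,6,7} D(V)={2,3,4,5,7}: no change
So after constraint 3: D(V) = {2,3,4,5,7}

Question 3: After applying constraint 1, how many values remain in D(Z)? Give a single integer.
Answer: 6

Derivation:
Constraint 1 (V != Z) on D(V)={2,3,4,5,7} D(Z)={2,3,4,5,6,7}: no change
So after constraint 1: D(Z)={2,3,4,5,6,7}, size = 6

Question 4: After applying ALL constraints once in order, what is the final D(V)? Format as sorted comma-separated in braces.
Constraint 1 (V != Z) on D(V)={2,3,4,5,7} D(Z)={2,3,4,5,6,7}: no change
Constraint 2 (V != Z) on D(V)={2,3,4,5,7} D(Z)={2,3,4,5,6,7}: no change
Constraint 3 (Z != V) on D(Z)={2,3,4,5,6,7} D(V)={2,3,4,5,7}: no change
Constraint 4 (V != Z) on D(V)={2,3,4,5,7} D(Z)={2,3,4,5,6,7}: no change
So after all 4 constraints: D(V) = {2,3,4,5,7}

Answer: {2,3,4,5,7}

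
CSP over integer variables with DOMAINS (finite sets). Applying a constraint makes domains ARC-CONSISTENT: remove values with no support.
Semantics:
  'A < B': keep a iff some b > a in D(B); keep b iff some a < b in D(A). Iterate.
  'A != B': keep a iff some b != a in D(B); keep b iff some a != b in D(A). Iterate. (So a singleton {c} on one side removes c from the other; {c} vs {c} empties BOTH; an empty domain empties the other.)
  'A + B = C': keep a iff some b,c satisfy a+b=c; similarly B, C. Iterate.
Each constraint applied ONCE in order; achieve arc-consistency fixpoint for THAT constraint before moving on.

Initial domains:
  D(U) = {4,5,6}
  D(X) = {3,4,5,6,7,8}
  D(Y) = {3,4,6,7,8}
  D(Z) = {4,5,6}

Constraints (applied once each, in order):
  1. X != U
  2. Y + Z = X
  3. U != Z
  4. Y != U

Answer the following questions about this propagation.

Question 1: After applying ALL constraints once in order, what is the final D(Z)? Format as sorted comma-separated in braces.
Constraint 1 (X != U) on D(X)={3,4,5,6,7,8} D(U)={4,5,6}: no change
Constraint 2 (Y + Z = X) on D(Y)={3,4,6,7,8} D(Z)={4,5,6} D(X)={3,4,5,6,7,8}: Y {3,4,6,7,8}->{3,4}; Z {4,5,6}->{4,5}; X {3,4,5,6,7,8}->{7,8}
Constraint 3 (U != Z) on D(U)={4,5,6} D(Z)={4,5}: no change
Constraint 4 (Y != U) on D(Y)={3,4} D(U)={4,5,6}: no change
So after all 4 constraints: D(Z) = {4,5}

Answer: {4,5}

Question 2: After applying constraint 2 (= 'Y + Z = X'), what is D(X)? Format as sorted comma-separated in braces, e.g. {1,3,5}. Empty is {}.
Answer: {7,8}

Derivation:
Constraint 1 (X != U) on D(X)={3,4,5,6,7,8} D(U)={4,5,6}: no change
Constraint 2 (Y + Z = X) on D(Y)={3,4,6,7,8} D(Z)={4,5,6} D(X)={3,4,5,6,7,8}: Y {3,4,6,7,8}->{3,4}; Z {4,5,6}->{4,5}; X {3,4,5,6,7,8}->{7,8}
So after constraint 2: D(X) = {7,8}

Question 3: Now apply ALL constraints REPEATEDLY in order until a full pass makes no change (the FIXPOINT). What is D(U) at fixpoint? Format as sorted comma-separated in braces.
Answer: {4,5,6}

Derivation:
pass 0 (initial): D(U)={4,5,6}
pass 1: X {3,4,5,6,7,8}->{7,8}; Y {3,4,6,7,8}->{3,4}; Z {4,5,6}->{4,5}
pass 2: no change
Fixpoint after 2 passes: D(U) = {4,5,6}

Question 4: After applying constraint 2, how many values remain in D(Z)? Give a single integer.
Constraint 1 (X != U) on D(X)={3,4,5,6,7,8} D(U)={4,5,6}: no change
Constraint 2 (Y + Z = X) on D(Y)={3,4,6,7,8} D(Z)={4,5,6} D(X)={3,4,5,6,7,8}: Y {3,4,6,7,8}->{3,4}; Z {4,5,6}->{4,5}; X {3,4,5,6,7,8}->{7,8}
So after constraint 2: D(Z)={4,5}, size = 2

Answer: 2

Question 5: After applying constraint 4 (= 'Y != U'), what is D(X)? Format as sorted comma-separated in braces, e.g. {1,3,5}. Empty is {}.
Constraint 1 (X != U) on D(X)={3,4,5,6,7,8} D(U)={4,5,6}: no change
Constraint 2 (Y + Z = X) on D(Y)={3,4,6,7,8} D(Z)={4,5,6} D(X)={3,4,5,6,7,8}: Y {3,4,6,7,8}->{3,4}; Z {4,5,6}->{4,5}; X {3,4,5,6,7,8}->{7,8}
Constraint 3 (U != Z) on D(U)={4,5,6} D(Z)={4,5}: no change
Constraint 4 (Y != U) on D(Y)={3,4} D(U)={4,5,6}: no change
So after constraint 4: D(X) = {7,8}

Answer: {7,8}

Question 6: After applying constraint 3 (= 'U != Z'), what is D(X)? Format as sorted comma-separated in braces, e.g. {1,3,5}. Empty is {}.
Answer: {7,8}

Derivation:
Constraint 1 (X != U) on D(X)={3,4,5,6,7,8} D(U)={4,5,6}: no change
Constraint 2 (Y + Z = X) on D(Y)={3,4,6,7,8} D(Z)={4,5,6} D(X)={3,4,5,6,7,8}: Y {3,4,6,7,8}->{3,4}; Z {4,5,6}->{4,5}; X {3,4,5,6,7,8}->{7,8}
Constraint 3 (U != Z) on D(U)={4,5,6} D(Z)={4,5}: no change
So after constraint 3: D(X) = {7,8}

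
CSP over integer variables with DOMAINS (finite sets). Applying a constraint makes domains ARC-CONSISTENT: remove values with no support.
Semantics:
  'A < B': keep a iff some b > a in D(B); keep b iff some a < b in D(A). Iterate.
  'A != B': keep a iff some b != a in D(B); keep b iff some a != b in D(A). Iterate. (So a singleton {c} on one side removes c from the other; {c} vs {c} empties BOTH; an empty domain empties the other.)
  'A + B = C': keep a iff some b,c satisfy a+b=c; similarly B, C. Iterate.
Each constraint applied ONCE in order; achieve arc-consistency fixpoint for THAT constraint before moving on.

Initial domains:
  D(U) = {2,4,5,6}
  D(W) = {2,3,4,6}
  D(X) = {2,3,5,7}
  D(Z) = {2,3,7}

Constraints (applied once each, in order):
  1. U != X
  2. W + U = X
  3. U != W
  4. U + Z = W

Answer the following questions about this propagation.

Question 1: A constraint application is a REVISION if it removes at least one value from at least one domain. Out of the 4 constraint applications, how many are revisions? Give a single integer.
Answer: 2

Derivation:
Constraint 1 (U != X) on D(U)={2,4,5,6} D(X)={2,3,5,7}: no change => not a revision
Constraint 2 (W + U = X) on D(W)={2,3,4,6} D(U)={2,4,5,6} D(X)={2,3,5,7}: W {2,3,4,6}->{2,3}; U {2,4,5,6}->{2,4,5}; X {2,3,5,7}->{5,7} => REVISION
Constraint 3 (U != W) on D(U)={2,4,5} D(W)={2,3}: no change => not a revision
Constraint 4 (U + Z = W) on D(U)={2,4,5} D(Z)={2,3,7} D(W)={2,3}: U {2,4,5}->{}; Z {2,3,7}->{}; W {2,3}->{} => REVISION
Total revisions = 2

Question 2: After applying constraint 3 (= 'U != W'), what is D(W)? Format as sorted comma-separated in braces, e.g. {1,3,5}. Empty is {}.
Constraint 1 (U != X) on D(U)={2,4,5,6} D(X)={2,3,5,7}: no change
Constraint 2 (W + U = X) on D(W)={2,3,4,6} D(U)={2,4,5,6} D(X)={2,3,5,7}: W {2,3,4,6}->{2,3}; U {2,4,5,6}->{2,4,5}; X {2,3,5,7}->{5,7}
Constraint 3 (U != W) on D(U)={2,4,5} D(W)={2,3}: no change
So after constraint 3: D(W) = {2,3}

Answer: {2,3}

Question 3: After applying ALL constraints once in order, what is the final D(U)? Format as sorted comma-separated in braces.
Constraint 1 (U != X) on D(U)={2,4,5,6} D(X)={2,3,5,7}: no change
Constraint 2 (W + U = X) on D(W)={2,3,4,6} D(U)={2,4,5,6} D(X)={2,3,5,7}: W {2,3,4,6}->{2,3}; U {2,4,5,6}->{2,4,5}; X {2,3,5,7}->{5,7}
Constraint 3 (U != W) on D(U)={2,4,5} D(W)={2,3}: no change
Constraint 4 (U + Z = W) on D(U)={2,4,5} D(Z)={2,3,7} D(W)={2,3}: U {2,4,5}->{}; Z {2,3,7}->{}; W {2,3}->{}
So after all 4 constraints: D(U) = {}

Answer: {}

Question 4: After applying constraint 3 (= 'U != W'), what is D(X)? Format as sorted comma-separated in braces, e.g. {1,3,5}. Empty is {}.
Answer: {5,7}

Derivation:
Constraint 1 (U != X) on D(U)={2,4,5,6} D(X)={2,3,5,7}: no change
Constraint 2 (W + U = X) on D(W)={2,3,4,6} D(U)={2,4,5,6} D(X)={2,3,5,7}: W {2,3,4,6}->{2,3}; U {2,4,5,6}->{2,4,5}; X {2,3,5,7}->{5,7}
Constraint 3 (U != W) on D(U)={2,4,5} D(W)={2,3}: no change
So after constraint 3: D(X) = {5,7}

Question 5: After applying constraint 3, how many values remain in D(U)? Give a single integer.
Constraint 1 (U != X) on D(U)={2,4,5,6} D(X)={2,3,5,7}: no change
Constraint 2 (W + U = X) on D(W)={2,3,4,6} D(U)={2,4,5,6} D(X)={2,3,5,7}: W {2,3,4,6}->{2,3}; U {2,4,5,6}->{2,4,5}; X {2,3,5,7}->{5,7}
Constraint 3 (U != W) on D(U)={2,4,5} D(W)={2,3}: no change
So after constraint 3: D(U)={2,4,5}, size = 3

Answer: 3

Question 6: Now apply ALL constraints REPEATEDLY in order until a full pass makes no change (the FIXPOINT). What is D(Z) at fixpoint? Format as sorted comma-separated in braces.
pass 0 (initial): D(Z)={2,3,7}
pass 1: U {2,4,5,6}->{}; W {2,3,4,6}->{}; X {2,3,5,7}->{5,7}; Z {2,3,7}->{}
pass 2: X {5,7}->{}
pass 3: no change
Fixpoint after 3 passes: D(Z) = {}

Answer: {}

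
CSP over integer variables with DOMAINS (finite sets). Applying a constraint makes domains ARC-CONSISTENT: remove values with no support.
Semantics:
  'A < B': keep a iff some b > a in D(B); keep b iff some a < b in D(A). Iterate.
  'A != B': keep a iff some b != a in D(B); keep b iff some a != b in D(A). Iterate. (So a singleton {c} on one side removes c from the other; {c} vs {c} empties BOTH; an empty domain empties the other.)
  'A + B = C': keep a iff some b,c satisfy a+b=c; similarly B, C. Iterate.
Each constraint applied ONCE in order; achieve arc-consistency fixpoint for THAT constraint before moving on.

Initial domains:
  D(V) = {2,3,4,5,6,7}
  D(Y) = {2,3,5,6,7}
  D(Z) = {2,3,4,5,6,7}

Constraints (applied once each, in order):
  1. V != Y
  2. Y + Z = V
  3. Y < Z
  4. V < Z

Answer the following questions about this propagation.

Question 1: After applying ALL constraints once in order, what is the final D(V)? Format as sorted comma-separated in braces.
Constraint 1 (V != Y) on D(V)={2,3,4,5,6,7} D(Y)={2,3,5,6,7}: no change
Constraint 2 (Y + Z = V) on D(Y)={2,3,5,6,7} D(Z)={2,3,4,5,6,7} D(V)={2,3,4,5,6,7}: Y {2,3,5,6,7}->{2,3,5}; Z {2,3,4,5,6,7}->{2,3,4,5}; V {2,3,4,5,6,7}->{4,5,6,7}
Constraint 3 (Y < Z) on D(Y)={2,3,5} D(Z)={2,3,4,5}: Y {2,3,5}->{2,3}; Z {2,3,4,5}->{3,4,5}
Constraint 4 (V < Z) on D(V)={4,5,6,7} D(Z)={3,4,5}: V {4,5,6,7}->{4}; Z {3,4,5}->{5}
So after all 4 constraints: D(V) = {4}

Answer: {4}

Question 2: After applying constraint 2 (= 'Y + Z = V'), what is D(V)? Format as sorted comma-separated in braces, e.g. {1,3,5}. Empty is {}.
Answer: {4,5,6,7}

Derivation:
Constraint 1 (V != Y) on D(V)={2,3,4,5,6,7} D(Y)={2,3,5,6,7}: no change
Constraint 2 (Y + Z = V) on D(Y)={2,3,5,6,7} D(Z)={2,3,4,5,6,7} D(V)={2,3,4,5,6,7}: Y {2,3,5,6,7}->{2,3,5}; Z {2,3,4,5,6,7}->{2,3,4,5}; V {2,3,4,5,6,7}->{4,5,6,7}
So after constraint 2: D(V) = {4,5,6,7}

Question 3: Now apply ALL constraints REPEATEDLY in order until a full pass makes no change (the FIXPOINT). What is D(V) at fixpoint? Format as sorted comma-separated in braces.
pass 0 (initial): D(V)={2,3,4,5,6,7}
pass 1: V {2,3,4,5,6,7}->{4}; Y {2,3,5,6,7}->{2,3}; Z {2,3,4,5,6,7}->{5}
pass 2: V {4}->{}; Y {2,3}->{}; Z {5}->{}
pass 3: no change
Fixpoint after 3 passes: D(V) = {}

Answer: {}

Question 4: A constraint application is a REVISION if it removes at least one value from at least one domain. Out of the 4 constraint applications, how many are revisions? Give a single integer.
Constraint 1 (V != Y) on D(V)={2,3,4,5,6,7} D(Y)={2,3,5,6,7}: no change => not a revision
Constraint 2 (Y + Z = V) on D(Y)={2,3,5,6,7} D(Z)={2,3,4,5,6,7} D(V)={2,3,4,5,6,7}: Y {2,3,5,6,7}->{2,3,5}; Z {2,3,4,5,6,7}->{2,3,4,5}; V {2,3,4,5,6,7}->{4,5,6,7} => REVISION
Constraint 3 (Y < Z) on D(Y)={2,3,5} D(Z)={2,3,4,5}: Y {2,3,5}->{2,3}; Z {2,3,4,5}->{3,4,5} => REVISION
Constraint 4 (V < Z) on D(V)={4,5,6,7} D(Z)={3,4,5}: V {4,5,6,7}->{4}; Z {3,4,5}->{5} => REVISION
Total revisions = 3

Answer: 3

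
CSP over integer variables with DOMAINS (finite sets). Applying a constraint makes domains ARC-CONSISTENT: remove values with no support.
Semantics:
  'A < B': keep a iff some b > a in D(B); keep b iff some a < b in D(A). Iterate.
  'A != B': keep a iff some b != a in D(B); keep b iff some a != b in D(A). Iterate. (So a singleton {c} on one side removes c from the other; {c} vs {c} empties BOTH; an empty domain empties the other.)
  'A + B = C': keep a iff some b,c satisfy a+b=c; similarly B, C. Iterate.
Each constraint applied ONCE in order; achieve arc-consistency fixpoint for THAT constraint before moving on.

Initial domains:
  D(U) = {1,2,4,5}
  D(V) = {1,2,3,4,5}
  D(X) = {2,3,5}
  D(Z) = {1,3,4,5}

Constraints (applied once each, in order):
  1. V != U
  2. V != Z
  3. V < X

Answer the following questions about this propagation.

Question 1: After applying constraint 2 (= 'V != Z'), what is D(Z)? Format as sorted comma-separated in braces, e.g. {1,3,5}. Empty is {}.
Constraint 1 (V != U) on D(V)={1,2,3,4,5} D(U)={1,2,4,5}: no change
Constraint 2 (V != Z) on D(V)={1,2,3,4,5} D(Z)={1,3,4,5}: no change
So after constraint 2: D(Z) = {1,3,4,5}

Answer: {1,3,4,5}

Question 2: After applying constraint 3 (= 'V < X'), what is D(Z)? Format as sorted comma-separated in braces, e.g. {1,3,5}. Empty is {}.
Constraint 1 (V != U) on D(V)={1,2,3,4,5} D(U)={1,2,4,5}: no change
Constraint 2 (V != Z) on D(V)={1,2,3,4,5} D(Z)={1,3,4,5}: no change
Constraint 3 (V < X) on D(V)={1,2,3,4,5} D(X)={2,3,5}: V {1,2,3,4,5}->{1,2,3,4}
So after constraint 3: D(Z) = {1,3,4,5}

Answer: {1,3,4,5}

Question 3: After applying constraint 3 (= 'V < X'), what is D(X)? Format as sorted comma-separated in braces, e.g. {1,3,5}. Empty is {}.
Constraint 1 (V != U) on D(V)={1,2,3,4,5} D(U)={1,2,4,5}: no change
Constraint 2 (V != Z) on D(V)={1,2,3,4,5} D(Z)={1,3,4,5}: no change
Constraint 3 (V < X) on D(V)={1,2,3,4,5} D(X)={2,3,5}: V {1,2,3,4,5}->{1,2,3,4}
So after constraint 3: D(X) = {2,3,5}

Answer: {2,3,5}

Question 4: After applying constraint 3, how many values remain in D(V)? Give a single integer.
Constraint 1 (V != U) on D(V)={1,2,3,4,5} D(U)={1,2,4,5}: no change
Constraint 2 (V != Z) on D(V)={1,2,3,4,5} D(Z)={1,3,4,5}: no change
Constraint 3 (V < X) on D(V)={1,2,3,4,5} D(X)={2,3,5}: V {1,2,3,4,5}->{1,2,3,4}
So after constraint 3: D(V)={1,2,3,4}, size = 4

Answer: 4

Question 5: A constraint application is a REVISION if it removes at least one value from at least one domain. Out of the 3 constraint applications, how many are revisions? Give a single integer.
Answer: 1

Derivation:
Constraint 1 (V != U) on D(V)={1,2,3,4,5} D(U)={1,2,4,5}: no change => not a revision
Constraint 2 (V != Z) on D(V)={1,2,3,4,5} D(Z)={1,3,4,5}: no change => not a revision
Constraint 3 (V < X) on D(V)={1,2,3,4,5} D(X)={2,3,5}: V {1,2,3,4,5}->{1,2,3,4} => REVISION
Total revisions = 1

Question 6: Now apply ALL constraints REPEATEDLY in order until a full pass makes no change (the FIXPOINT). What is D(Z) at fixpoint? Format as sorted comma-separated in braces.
pass 0 (initial): D(Z)={1,3,4,5}
pass 1: V {1,2,3,4,5}->{1,2,3,4}
pass 2: no change
Fixpoint after 2 passes: D(Z) = {1,3,4,5}

Answer: {1,3,4,5}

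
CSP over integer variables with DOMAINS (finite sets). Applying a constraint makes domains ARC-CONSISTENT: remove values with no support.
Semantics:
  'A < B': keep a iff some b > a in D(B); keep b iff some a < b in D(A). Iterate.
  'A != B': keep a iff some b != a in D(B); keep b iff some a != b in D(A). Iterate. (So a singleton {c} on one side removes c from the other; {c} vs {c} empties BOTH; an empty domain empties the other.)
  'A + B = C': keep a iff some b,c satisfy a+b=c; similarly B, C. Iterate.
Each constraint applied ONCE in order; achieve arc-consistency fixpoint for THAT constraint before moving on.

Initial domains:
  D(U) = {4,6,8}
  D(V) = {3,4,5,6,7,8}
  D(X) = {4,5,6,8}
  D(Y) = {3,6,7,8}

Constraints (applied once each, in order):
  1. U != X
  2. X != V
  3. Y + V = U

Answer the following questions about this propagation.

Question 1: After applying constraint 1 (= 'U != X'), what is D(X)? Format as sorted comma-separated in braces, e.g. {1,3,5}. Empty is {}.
Constraint 1 (U != X) on D(U)={4,6,8} D(X)={4,5,6,8}: no change
So after constraint 1: D(X) = {4,5,6,8}

Answer: {4,5,6,8}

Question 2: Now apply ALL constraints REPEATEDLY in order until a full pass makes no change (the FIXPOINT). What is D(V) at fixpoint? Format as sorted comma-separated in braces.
pass 0 (initial): D(V)={3,4,5,6,7,8}
pass 1: U {4,6,8}->{6,8}; V {3,4,5,6,7,8}->{3,5}; Y {3,6,7,8}->{3}
pass 2: no change
Fixpoint after 2 passes: D(V) = {3,5}

Answer: {3,5}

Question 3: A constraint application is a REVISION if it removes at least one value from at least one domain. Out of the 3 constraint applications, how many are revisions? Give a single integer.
Constraint 1 (U != X) on D(U)={4,6,8} D(X)={4,5,6,8}: no change => not a revision
Constraint 2 (X != V) on D(X)={4,5,6,8} D(V)={3,4,5,6,7,8}: no change => not a revision
Constraint 3 (Y + V = U) on D(Y)={3,6,7,8} D(V)={3,4,5,6,7,8} D(U)={4,6,8}: Y {3,6,7,8}->{3}; V {3,4,5,6,7,8}->{3,5}; U {4,6,8}->{6,8} => REVISION
Total revisions = 1

Answer: 1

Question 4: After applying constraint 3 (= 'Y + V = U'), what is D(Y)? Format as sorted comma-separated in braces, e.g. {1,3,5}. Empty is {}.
Answer: {3}

Derivation:
Constraint 1 (U != X) on D(U)={4,6,8} D(X)={4,5,6,8}: no change
Constraint 2 (X != V) on D(X)={4,5,6,8} D(V)={3,4,5,6,7,8}: no change
Constraint 3 (Y + V = U) on D(Y)={3,6,7,8} D(V)={3,4,5,6,7,8} D(U)={4,6,8}: Y {3,6,7,8}->{3}; V {3,4,5,6,7,8}->{3,5}; U {4,6,8}->{6,8}
So after constraint 3: D(Y) = {3}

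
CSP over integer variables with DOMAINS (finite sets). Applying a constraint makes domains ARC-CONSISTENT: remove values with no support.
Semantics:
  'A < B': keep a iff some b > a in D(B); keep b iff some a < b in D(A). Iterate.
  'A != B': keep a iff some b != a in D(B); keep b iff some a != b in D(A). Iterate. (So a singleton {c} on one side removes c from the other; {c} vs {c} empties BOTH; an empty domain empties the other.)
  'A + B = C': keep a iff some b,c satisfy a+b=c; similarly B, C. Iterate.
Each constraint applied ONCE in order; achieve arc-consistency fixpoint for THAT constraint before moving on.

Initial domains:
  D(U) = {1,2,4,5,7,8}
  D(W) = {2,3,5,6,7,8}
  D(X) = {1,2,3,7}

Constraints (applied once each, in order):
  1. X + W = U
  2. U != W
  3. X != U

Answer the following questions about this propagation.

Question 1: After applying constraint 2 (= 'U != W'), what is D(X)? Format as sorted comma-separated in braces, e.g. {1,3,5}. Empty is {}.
Answer: {1,2,3}

Derivation:
Constraint 1 (X + W = U) on D(X)={1,2,3,7} D(W)={2,3,5,6,7,8} D(U)={1,2,4,5,7,8}: X {1,2,3,7}->{1,2,3}; W {2,3,5,6,7,8}->{2,3,5,6,7}; U {1,2,4,5,7,8}->{4,5,7,8}
Constraint 2 (U != W) on D(U)={4,5,7,8} D(W)={2,3,5,6,7}: no change
So after constraint 2: D(X) = {1,2,3}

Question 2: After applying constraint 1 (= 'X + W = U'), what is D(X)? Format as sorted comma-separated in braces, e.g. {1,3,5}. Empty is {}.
Constraint 1 (X + W = U) on D(X)={1,2,3,7} D(W)={2,3,5,6,7,8} D(U)={1,2,4,5,7,8}: X {1,2,3,7}->{1,2,3}; W {2,3,5,6,7,8}->{2,3,5,6,7}; U {1,2,4,5,7,8}->{4,5,7,8}
So after constraint 1: D(X) = {1,2,3}

Answer: {1,2,3}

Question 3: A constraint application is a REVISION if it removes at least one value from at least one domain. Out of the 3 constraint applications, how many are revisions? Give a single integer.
Answer: 1

Derivation:
Constraint 1 (X + W = U) on D(X)={1,2,3,7} D(W)={2,3,5,6,7,8} D(U)={1,2,4,5,7,8}: X {1,2,3,7}->{1,2,3}; W {2,3,5,6,7,8}->{2,3,5,6,7}; U {1,2,4,5,7,8}->{4,5,7,8} => REVISION
Constraint 2 (U != W) on D(U)={4,5,7,8} D(W)={2,3,5,6,7}: no change => not a revision
Constraint 3 (X != U) on D(X)={1,2,3} D(U)={4,5,7,8}: no change => not a revision
Total revisions = 1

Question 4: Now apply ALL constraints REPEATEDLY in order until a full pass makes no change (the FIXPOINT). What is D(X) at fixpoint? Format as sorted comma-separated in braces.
pass 0 (initial): D(X)={1,2,3,7}
pass 1: U {1,2,4,5,7,8}->{4,5,7,8}; W {2,3,5,6,7,8}->{2,3,5,6,7}; X {1,2,3,7}->{1,2,3}
pass 2: no change
Fixpoint after 2 passes: D(X) = {1,2,3}

Answer: {1,2,3}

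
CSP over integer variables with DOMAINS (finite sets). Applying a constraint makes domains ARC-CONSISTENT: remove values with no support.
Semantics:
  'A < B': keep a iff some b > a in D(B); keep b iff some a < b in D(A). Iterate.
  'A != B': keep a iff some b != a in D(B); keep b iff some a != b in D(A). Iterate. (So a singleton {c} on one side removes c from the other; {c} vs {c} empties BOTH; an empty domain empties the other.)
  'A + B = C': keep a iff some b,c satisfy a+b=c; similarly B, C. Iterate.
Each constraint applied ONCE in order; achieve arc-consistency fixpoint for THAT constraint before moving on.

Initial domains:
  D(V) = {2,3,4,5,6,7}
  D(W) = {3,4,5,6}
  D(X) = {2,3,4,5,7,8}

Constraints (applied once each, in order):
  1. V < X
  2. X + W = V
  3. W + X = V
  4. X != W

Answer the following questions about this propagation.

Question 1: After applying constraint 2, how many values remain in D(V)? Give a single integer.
Answer: 2

Derivation:
Constraint 1 (V < X) on D(V)={2,3,4,5,6,7} D(X)={2,3,4,5,7,8}: X {2,3,4,5,7,8}->{3,4,5,7,8}
Constraint 2 (X + W = V) on D(X)={3,4,5,7,8} D(W)={3,4,5,6} D(V)={2,3,4,5,6,7}: X {3,4,5,7,8}->{3,4}; W {3,4,5,6}->{3,4}; V {2,3,4,5,6,7}->{6,7}
So after constraint 2: D(V)={6,7}, size = 2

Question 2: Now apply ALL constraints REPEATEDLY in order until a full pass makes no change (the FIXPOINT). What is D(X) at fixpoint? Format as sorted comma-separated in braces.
pass 0 (initial): D(X)={2,3,4,5,7,8}
pass 1: V {2,3,4,5,6,7}->{6,7}; W {3,4,5,6}->{3,4}; X {2,3,4,5,7,8}->{3,4}
pass 2: V {6,7}->{}; W {3,4}->{}; X {3,4}->{}
pass 3: no change
Fixpoint after 3 passes: D(X) = {}

Answer: {}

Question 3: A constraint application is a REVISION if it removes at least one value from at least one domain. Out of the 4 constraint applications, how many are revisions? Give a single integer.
Constraint 1 (V < X) on D(V)={2,3,4,5,6,7} D(X)={2,3,4,5,7,8}: X {2,3,4,5,7,8}->{3,4,5,7,8} => REVISION
Constraint 2 (X + W = V) on D(X)={3,4,5,7,8} D(W)={3,4,5,6} D(V)={2,3,4,5,6,7}: X {3,4,5,7,8}->{3,4}; W {3,4,5,6}->{3,4}; V {2,3,4,5,6,7}->{6,7} => REVISION
Constraint 3 (W + X = V) on D(W)={3,4} D(X)={3,4} D(V)={6,7}: no change => not a revision
Constraint 4 (X != W) on D(X)={3,4} D(W)={3,4}: no change => not a revision
Total revisions = 2

Answer: 2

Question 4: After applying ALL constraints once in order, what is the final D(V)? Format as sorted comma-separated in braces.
Constraint 1 (V < X) on D(V)={2,3,4,5,6,7} D(X)={2,3,4,5,7,8}: X {2,3,4,5,7,8}->{3,4,5,7,8}
Constraint 2 (X + W = V) on D(X)={3,4,5,7,8} D(W)={3,4,5,6} D(V)={2,3,4,5,6,7}: X {3,4,5,7,8}->{3,4}; W {3,4,5,6}->{3,4}; V {2,3,4,5,6,7}->{6,7}
Constraint 3 (W + X = V) on D(W)={3,4} D(X)={3,4} D(V)={6,7}: no change
Constraint 4 (X != W) on D(X)={3,4} D(W)={3,4}: no change
So after all 4 constraints: D(V) = {6,7}

Answer: {6,7}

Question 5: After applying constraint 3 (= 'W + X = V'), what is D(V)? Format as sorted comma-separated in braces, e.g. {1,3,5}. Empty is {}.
Constraint 1 (V < X) on D(V)={2,3,4,5,6,7} D(X)={2,3,4,5,7,8}: X {2,3,4,5,7,8}->{3,4,5,7,8}
Constraint 2 (X + W = V) on D(X)={3,4,5,7,8} D(W)={3,4,5,6} D(V)={2,3,4,5,6,7}: X {3,4,5,7,8}->{3,4}; W {3,4,5,6}->{3,4}; V {2,3,4,5,6,7}->{6,7}
Constraint 3 (W + X = V) on D(W)={3,4} D(X)={3,4} D(V)={6,7}: no change
So after constraint 3: D(V) = {6,7}

Answer: {6,7}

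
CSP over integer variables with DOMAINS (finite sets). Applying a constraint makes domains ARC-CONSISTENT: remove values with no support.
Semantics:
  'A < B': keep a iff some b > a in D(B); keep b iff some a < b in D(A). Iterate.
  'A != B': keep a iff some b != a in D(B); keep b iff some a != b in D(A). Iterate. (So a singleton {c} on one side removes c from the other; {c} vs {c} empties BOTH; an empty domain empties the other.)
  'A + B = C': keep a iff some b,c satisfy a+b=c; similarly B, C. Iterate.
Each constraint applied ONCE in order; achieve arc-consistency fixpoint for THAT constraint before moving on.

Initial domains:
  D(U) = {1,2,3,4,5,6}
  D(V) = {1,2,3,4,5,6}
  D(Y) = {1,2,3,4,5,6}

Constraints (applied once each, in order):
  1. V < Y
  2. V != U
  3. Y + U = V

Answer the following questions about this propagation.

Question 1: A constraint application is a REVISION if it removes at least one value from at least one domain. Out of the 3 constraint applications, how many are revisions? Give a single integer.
Answer: 2

Derivation:
Constraint 1 (V < Y) on D(V)={1,2,3,4,5,6} D(Y)={1,2,3,4,5,6}: V {1,2,3,4,5,6}->{1,2,3,4,5}; Y {1,2,3,4,5,6}->{2,3,4,5,6} => REVISION
Constraint 2 (V != U) on D(V)={1,2,3,4,5} D(U)={1,2,3,4,5,6}: no change => not a revision
Constraint 3 (Y + U = V) on D(Y)={2,3,4,5,6} D(U)={1,2,3,4,5,6} D(V)={1,2,3,4,5}: Y {2,3,4,5,6}->{2,3,4}; U {1,2,3,4,5,6}->{1,2,3}; V {1,2,3,4,5}->{3,4,5} => REVISION
Total revisions = 2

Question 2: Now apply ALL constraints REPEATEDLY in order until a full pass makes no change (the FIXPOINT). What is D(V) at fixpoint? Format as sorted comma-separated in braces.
pass 0 (initial): D(V)={1,2,3,4,5,6}
pass 1: U {1,2,3,4,5,6}->{1,2,3}; V {1,2,3,4,5,6}->{3,4,5}; Y {1,2,3,4,5,6}->{2,3,4}
pass 2: U {1,2,3}->{}; V {3,4,5}->{}; Y {2,3,4}->{}
pass 3: no change
Fixpoint after 3 passes: D(V) = {}

Answer: {}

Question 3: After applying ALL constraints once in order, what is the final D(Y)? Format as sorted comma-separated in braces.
Constraint 1 (V < Y) on D(V)={1,2,3,4,5,6} D(Y)={1,2,3,4,5,6}: V {1,2,3,4,5,6}->{1,2,3,4,5}; Y {1,2,3,4,5,6}->{2,3,4,5,6}
Constraint 2 (V != U) on D(V)={1,2,3,4,5} D(U)={1,2,3,4,5,6}: no change
Constraint 3 (Y + U = V) on D(Y)={2,3,4,5,6} D(U)={1,2,3,4,5,6} D(V)={1,2,3,4,5}: Y {2,3,4,5,6}->{2,3,4}; U {1,2,3,4,5,6}->{1,2,3}; V {1,2,3,4,5}->{3,4,5}
So after all 3 constraints: D(Y) = {2,3,4}

Answer: {2,3,4}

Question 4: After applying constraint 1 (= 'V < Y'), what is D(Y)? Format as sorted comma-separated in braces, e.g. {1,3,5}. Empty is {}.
Answer: {2,3,4,5,6}

Derivation:
Constraint 1 (V < Y) on D(V)={1,2,3,4,5,6} D(Y)={1,2,3,4,5,6}: V {1,2,3,4,5,6}->{1,2,3,4,5}; Y {1,2,3,4,5,6}->{2,3,4,5,6}
So after constraint 1: D(Y) = {2,3,4,5,6}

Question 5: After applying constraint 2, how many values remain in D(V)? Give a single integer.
Answer: 5

Derivation:
Constraint 1 (V < Y) on D(V)={1,2,3,4,5,6} D(Y)={1,2,3,4,5,6}: V {1,2,3,4,5,6}->{1,2,3,4,5}; Y {1,2,3,4,5,6}->{2,3,4,5,6}
Constraint 2 (V != U) on D(V)={1,2,3,4,5} D(U)={1,2,3,4,5,6}: no change
So after constraint 2: D(V)={1,2,3,4,5}, size = 5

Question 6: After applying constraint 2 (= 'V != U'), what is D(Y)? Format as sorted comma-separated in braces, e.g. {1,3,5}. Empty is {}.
Constraint 1 (V < Y) on D(V)={1,2,3,4,5,6} D(Y)={1,2,3,4,5,6}: V {1,2,3,4,5,6}->{1,2,3,4,5}; Y {1,2,3,4,5,6}->{2,3,4,5,6}
Constraint 2 (V != U) on D(V)={1,2,3,4,5} D(U)={1,2,3,4,5,6}: no change
So after constraint 2: D(Y) = {2,3,4,5,6}

Answer: {2,3,4,5,6}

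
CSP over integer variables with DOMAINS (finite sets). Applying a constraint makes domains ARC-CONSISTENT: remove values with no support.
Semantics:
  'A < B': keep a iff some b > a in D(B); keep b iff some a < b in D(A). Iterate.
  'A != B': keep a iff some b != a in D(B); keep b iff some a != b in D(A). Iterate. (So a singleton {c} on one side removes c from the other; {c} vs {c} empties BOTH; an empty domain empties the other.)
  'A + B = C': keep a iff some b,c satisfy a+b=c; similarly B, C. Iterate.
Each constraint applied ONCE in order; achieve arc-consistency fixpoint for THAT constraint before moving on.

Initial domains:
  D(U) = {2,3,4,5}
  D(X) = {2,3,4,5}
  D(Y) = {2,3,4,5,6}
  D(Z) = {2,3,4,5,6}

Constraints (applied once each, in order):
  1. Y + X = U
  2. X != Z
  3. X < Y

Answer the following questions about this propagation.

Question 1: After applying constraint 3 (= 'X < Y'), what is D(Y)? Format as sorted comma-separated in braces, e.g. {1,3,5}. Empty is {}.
Answer: {3}

Derivation:
Constraint 1 (Y + X = U) on D(Y)={2,3,4,5,6} D(X)={2,3,4,5} D(U)={2,3,4,5}: Y {2,3,4,5,6}->{2,3}; X {2,3,4,5}->{2,3}; U {2,3,4,5}->{4,5}
Constraint 2 (X != Z) on D(X)={2,3} D(Z)={2,3,4,5,6}: no change
Constraint 3 (X < Y) on D(X)={2,3} D(Y)={2,3}: X {2,3}->{2}; Y {2,3}->{3}
So after constraint 3: D(Y) = {3}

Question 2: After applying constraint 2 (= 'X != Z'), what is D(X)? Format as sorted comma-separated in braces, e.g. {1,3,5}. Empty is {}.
Answer: {2,3}

Derivation:
Constraint 1 (Y + X = U) on D(Y)={2,3,4,5,6} D(X)={2,3,4,5} D(U)={2,3,4,5}: Y {2,3,4,5,6}->{2,3}; X {2,3,4,5}->{2,3}; U {2,3,4,5}->{4,5}
Constraint 2 (X != Z) on D(X)={2,3} D(Z)={2,3,4,5,6}: no change
So after constraint 2: D(X) = {2,3}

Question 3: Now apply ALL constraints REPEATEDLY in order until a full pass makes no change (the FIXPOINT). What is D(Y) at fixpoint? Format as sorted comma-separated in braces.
pass 0 (initial): D(Y)={2,3,4,5,6}
pass 1: U {2,3,4,5}->{4,5}; X {2,3,4,5}->{2}; Y {2,3,4,5,6}->{3}
pass 2: U {4,5}->{5}; Z {2,3,4,5,6}->{3,4,5,6}
pass 3: no change
Fixpoint after 3 passes: D(Y) = {3}

Answer: {3}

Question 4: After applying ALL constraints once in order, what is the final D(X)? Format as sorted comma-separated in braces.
Answer: {2}

Derivation:
Constraint 1 (Y + X = U) on D(Y)={2,3,4,5,6} D(X)={2,3,4,5} D(U)={2,3,4,5}: Y {2,3,4,5,6}->{2,3}; X {2,3,4,5}->{2,3}; U {2,3,4,5}->{4,5}
Constraint 2 (X != Z) on D(X)={2,3} D(Z)={2,3,4,5,6}: no change
Constraint 3 (X < Y) on D(X)={2,3} D(Y)={2,3}: X {2,3}->{2}; Y {2,3}->{3}
So after all 3 constraints: D(X) = {2}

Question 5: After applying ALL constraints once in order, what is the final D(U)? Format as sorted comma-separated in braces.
Answer: {4,5}

Derivation:
Constraint 1 (Y + X = U) on D(Y)={2,3,4,5,6} D(X)={2,3,4,5} D(U)={2,3,4,5}: Y {2,3,4,5,6}->{2,3}; X {2,3,4,5}->{2,3}; U {2,3,4,5}->{4,5}
Constraint 2 (X != Z) on D(X)={2,3} D(Z)={2,3,4,5,6}: no change
Constraint 3 (X < Y) on D(X)={2,3} D(Y)={2,3}: X {2,3}->{2}; Y {2,3}->{3}
So after all 3 constraints: D(U) = {4,5}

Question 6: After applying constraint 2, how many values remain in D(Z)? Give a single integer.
Answer: 5

Derivation:
Constraint 1 (Y + X = U) on D(Y)={2,3,4,5,6} D(X)={2,3,4,5} D(U)={2,3,4,5}: Y {2,3,4,5,6}->{2,3}; X {2,3,4,5}->{2,3}; U {2,3,4,5}->{4,5}
Constraint 2 (X != Z) on D(X)={2,3} D(Z)={2,3,4,5,6}: no change
So after constraint 2: D(Z)={2,3,4,5,6}, size = 5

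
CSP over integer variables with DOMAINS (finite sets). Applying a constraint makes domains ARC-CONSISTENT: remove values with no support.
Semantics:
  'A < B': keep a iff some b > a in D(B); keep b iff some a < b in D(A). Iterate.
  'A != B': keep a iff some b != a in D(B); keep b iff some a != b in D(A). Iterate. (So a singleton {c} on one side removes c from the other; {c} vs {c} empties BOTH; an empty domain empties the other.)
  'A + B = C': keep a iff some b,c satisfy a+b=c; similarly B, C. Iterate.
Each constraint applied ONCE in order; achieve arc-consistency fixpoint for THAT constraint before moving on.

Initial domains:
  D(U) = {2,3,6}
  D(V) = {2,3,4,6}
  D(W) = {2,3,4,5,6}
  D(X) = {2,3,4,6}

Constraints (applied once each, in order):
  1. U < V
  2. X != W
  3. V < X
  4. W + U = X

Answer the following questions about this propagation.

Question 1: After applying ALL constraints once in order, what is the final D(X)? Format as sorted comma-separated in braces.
Constraint 1 (U < V) on D(U)={2,3,6} D(V)={2,3,4,6}: U {2,3,6}->{2,3}; V {2,3,4,6}->{3,4,6}
Constraint 2 (X != W) on D(X)={2,3,4,6} D(W)={2,3,4,5,6}: no change
Constraint 3 (V < X) on D(V)={3,4,6} D(X)={2,3,4,6}: V {3,4,6}->{3,4}; X {2,3,4,6}->{4,6}
Constraint 4 (W + U = X) on D(W)={2,3,4,5,6} D(U)={2,3} D(X)={4,6}: W {2,3,4,5,6}->{2,3,4}
So after all 4 constraints: D(X) = {4,6}

Answer: {4,6}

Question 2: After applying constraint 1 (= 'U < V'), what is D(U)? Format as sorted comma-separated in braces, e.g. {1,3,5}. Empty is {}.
Answer: {2,3}

Derivation:
Constraint 1 (U < V) on D(U)={2,3,6} D(V)={2,3,4,6}: U {2,3,6}->{2,3}; V {2,3,4,6}->{3,4,6}
So after constraint 1: D(U) = {2,3}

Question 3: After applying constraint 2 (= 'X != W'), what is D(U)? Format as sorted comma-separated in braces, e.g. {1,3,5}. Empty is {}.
Answer: {2,3}

Derivation:
Constraint 1 (U < V) on D(U)={2,3,6} D(V)={2,3,4,6}: U {2,3,6}->{2,3}; V {2,3,4,6}->{3,4,6}
Constraint 2 (X != W) on D(X)={2,3,4,6} D(W)={2,3,4,5,6}: no change
So after constraint 2: D(U) = {2,3}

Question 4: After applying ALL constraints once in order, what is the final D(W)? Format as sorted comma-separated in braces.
Answer: {2,3,4}

Derivation:
Constraint 1 (U < V) on D(U)={2,3,6} D(V)={2,3,4,6}: U {2,3,6}->{2,3}; V {2,3,4,6}->{3,4,6}
Constraint 2 (X != W) on D(X)={2,3,4,6} D(W)={2,3,4,5,6}: no change
Constraint 3 (V < X) on D(V)={3,4,6} D(X)={2,3,4,6}: V {3,4,6}->{3,4}; X {2,3,4,6}->{4,6}
Constraint 4 (W + U = X) on D(W)={2,3,4,5,6} D(U)={2,3} D(X)={4,6}: W {2,3,4,5,6}->{2,3,4}
So after all 4 constraints: D(W) = {2,3,4}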